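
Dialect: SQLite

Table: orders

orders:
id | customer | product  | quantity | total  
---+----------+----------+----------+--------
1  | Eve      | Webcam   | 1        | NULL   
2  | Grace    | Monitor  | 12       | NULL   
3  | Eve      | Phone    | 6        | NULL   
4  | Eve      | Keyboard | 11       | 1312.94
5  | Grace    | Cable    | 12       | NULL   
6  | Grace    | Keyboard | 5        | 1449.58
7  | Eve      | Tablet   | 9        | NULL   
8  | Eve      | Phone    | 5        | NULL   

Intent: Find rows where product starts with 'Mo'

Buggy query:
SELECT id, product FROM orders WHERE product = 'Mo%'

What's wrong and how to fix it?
Bug: Wildcards only work with LIKE; '=' treats '%' as a literal character

Fix: Use LIKE for wildcard pattern matching

Corrected query:
SELECT id, product FROM orders WHERE product LIKE 'Mo%'

Result:
id | product
---+--------
2  | Monitor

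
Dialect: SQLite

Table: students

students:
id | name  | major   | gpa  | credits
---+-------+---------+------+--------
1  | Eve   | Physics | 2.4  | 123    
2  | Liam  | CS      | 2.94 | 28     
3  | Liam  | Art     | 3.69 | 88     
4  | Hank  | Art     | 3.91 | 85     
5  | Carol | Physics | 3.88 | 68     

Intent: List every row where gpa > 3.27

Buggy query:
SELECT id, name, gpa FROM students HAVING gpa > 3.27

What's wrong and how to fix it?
Bug: HAVING filters the output of aggregation, but this query has no GROUP BY and no aggregate functions, so SQLite rejects it (HAVING clause on a non-aggregate query); the condition here is per row

Fix: Use WHERE for row-level filtering

Corrected query:
SELECT id, name, gpa FROM students WHERE gpa > 3.27

Result:
id | name  | gpa 
---+-------+-----
3  | Liam  | 3.69
4  | Hank  | 3.91
5  | Carol | 3.88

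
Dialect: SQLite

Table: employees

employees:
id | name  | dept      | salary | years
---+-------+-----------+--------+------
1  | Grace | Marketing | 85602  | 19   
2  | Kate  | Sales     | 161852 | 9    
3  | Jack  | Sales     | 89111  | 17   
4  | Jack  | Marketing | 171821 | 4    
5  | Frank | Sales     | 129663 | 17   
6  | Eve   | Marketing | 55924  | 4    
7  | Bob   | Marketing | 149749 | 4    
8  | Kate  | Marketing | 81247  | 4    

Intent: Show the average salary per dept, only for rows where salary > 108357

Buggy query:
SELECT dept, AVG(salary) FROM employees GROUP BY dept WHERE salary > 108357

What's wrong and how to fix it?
Bug: Row-level WHERE must come before GROUP BY in the clause order

Fix: Place WHERE between FROM and GROUP BY

Corrected query:
SELECT dept, AVG(salary) FROM employees WHERE salary > 108357 GROUP BY dept

Result:
dept      | AVG(salary)
----------+------------
Marketing | 160785     
Sales     | 145757.5   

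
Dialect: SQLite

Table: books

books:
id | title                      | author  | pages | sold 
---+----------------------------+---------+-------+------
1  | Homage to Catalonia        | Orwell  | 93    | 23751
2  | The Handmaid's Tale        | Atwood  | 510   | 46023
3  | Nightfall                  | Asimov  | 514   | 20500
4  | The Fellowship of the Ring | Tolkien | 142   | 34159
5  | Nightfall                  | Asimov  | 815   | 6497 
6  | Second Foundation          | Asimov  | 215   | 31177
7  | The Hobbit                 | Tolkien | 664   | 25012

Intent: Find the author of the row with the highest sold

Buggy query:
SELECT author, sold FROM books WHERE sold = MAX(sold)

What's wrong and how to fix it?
Bug: MAX(sold) is an aggregate and cannot be used directly in WHERE

Fix: Wrap MAX in a scalar subquery so WHERE compares against a single value

Corrected query:
SELECT author, sold FROM books WHERE sold = (SELECT MAX(sold) FROM books)

Result:
author | sold 
-------+------
Atwood | 46023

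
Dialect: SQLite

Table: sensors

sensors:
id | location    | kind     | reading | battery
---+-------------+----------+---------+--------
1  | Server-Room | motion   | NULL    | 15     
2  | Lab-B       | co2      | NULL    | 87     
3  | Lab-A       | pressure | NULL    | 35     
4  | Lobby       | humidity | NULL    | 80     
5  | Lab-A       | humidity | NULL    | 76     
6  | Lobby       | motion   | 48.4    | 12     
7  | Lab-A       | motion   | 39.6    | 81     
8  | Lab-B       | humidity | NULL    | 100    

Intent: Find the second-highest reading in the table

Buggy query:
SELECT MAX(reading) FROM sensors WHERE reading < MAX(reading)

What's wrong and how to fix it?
Bug: The inner MAX is an aggregate inside WHERE, which is not allowed

Fix: Put the inner MAX in a scalar subquery

Corrected query:
SELECT MAX(reading) FROM sensors WHERE reading < (SELECT MAX(reading) FROM sensors)

Result:
MAX(reading)
------------
39.6        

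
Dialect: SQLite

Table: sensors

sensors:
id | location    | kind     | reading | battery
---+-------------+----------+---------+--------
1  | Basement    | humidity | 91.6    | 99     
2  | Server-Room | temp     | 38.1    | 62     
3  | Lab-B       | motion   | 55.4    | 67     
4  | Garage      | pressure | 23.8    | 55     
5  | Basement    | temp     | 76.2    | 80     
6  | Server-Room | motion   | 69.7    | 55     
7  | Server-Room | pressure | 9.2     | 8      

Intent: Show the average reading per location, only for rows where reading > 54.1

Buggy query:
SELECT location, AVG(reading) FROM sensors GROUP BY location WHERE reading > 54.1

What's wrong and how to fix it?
Bug: Row-level WHERE must come before GROUP BY in the clause order

Fix: Move the WHERE clause before GROUP BY

Corrected query:
SELECT location, AVG(reading) FROM sensors WHERE reading > 54.1 GROUP BY location

Result:
location    | AVG(reading)
------------+-------------
Basement    | 83.9        
Lab-B       | 55.4        
Server-Room | 69.7        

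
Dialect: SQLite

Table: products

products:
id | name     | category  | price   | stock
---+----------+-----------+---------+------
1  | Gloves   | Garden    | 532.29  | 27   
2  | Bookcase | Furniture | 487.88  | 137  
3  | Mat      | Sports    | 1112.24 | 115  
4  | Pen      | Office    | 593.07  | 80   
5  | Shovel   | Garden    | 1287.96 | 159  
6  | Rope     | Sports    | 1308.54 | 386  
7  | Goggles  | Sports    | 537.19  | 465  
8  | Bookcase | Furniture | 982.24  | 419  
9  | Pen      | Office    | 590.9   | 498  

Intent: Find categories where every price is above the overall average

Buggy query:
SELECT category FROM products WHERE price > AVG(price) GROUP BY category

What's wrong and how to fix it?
Bug: AVG() is an aggregate; it can't sit directly in WHERE

Fix: Compute the overall average in a scalar subquery and compare each group's MIN against it in HAVING

Corrected query:
SELECT category FROM products GROUP BY category HAVING MIN(price) > (SELECT AVG(price) FROM products)

Result:
(no rows)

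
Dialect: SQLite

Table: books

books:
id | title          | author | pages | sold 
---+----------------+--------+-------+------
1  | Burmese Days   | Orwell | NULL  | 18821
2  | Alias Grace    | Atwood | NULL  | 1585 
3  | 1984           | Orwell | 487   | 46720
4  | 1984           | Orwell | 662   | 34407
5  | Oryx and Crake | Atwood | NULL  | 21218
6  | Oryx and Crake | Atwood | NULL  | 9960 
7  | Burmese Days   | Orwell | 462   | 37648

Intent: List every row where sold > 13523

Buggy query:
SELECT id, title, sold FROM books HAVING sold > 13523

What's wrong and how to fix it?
Bug: HAVING filters the output of aggregation, but this query has no GROUP BY and no aggregate functions, so SQLite rejects it (HAVING clause on a non-aggregate query); the condition here is per row

Fix: Replace HAVING with WHERE since the condition applies to individual rows

Corrected query:
SELECT id, title, sold FROM books WHERE sold > 13523

Result:
id | title          | sold 
---+----------------+------
1  | Burmese Days   | 18821
3  | 1984           | 46720
4  | 1984           | 34407
5  | Oryx and Crake | 21218
7  | Burmese Days   | 37648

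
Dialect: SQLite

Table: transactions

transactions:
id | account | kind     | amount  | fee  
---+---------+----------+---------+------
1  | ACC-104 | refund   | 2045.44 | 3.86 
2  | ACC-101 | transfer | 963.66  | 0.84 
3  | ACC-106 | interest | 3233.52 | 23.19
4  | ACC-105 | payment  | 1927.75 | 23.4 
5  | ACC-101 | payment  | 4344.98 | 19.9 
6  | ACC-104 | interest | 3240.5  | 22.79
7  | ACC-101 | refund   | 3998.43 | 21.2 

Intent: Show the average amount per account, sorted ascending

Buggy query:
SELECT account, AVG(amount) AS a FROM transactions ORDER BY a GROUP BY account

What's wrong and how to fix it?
Bug: ORDER BY appears before GROUP BY; SQL clause order requires GROUP BY first

Fix: Move ORDER BY to the end, after GROUP BY

Corrected query:
SELECT account, AVG(amount) AS a FROM transactions GROUP BY account ORDER BY a

Result:
account | a          
--------+------------
ACC-105 | 1927.75    
ACC-104 | 2642.97    
ACC-101 | 3102.356667
ACC-106 | 3233.52    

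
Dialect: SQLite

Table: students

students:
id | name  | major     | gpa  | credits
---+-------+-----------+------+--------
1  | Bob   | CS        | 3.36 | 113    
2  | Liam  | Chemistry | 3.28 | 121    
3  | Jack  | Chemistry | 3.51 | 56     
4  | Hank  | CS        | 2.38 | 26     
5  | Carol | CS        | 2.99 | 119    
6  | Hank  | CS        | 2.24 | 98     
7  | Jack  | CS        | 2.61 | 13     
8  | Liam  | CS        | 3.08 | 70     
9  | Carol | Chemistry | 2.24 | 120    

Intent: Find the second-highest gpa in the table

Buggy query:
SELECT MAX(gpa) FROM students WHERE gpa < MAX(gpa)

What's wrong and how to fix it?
Bug: MAX(gpa) on the right of the comparison is an aggregate-in-WHERE error

Fix: Compute the overall MAX in a subquery, then take MAX of rows below it

Corrected query:
SELECT MAX(gpa) FROM students WHERE gpa < (SELECT MAX(gpa) FROM students)

Result:
MAX(gpa)
--------
3.36    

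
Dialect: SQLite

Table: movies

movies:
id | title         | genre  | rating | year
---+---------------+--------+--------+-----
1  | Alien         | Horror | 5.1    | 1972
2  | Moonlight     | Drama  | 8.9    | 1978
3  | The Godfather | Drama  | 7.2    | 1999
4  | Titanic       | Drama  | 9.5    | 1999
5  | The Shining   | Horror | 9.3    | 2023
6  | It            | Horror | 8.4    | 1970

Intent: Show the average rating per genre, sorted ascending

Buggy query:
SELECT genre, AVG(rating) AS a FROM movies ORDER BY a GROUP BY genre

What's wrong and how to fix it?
Bug: ORDER BY appears before GROUP BY; SQL clause order requires GROUP BY first

Fix: Move ORDER BY to the end, after GROUP BY

Corrected query:
SELECT genre, AVG(rating) AS a FROM movies GROUP BY genre ORDER BY a

Result:
genre  | a       
-------+---------
Horror | 7.6     
Drama  | 8.533333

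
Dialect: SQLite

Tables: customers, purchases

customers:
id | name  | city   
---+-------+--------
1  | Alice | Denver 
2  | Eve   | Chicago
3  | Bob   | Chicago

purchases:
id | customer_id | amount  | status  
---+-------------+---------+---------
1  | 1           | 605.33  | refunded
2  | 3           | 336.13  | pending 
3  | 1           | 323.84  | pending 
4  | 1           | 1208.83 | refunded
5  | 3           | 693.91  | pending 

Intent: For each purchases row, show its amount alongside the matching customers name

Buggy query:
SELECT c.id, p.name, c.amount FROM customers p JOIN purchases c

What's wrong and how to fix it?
Bug: JOIN with no ON clause produces a cartesian product; every purchases row pairs with every customers row

Fix: Specify the join condition linking the foreign key to the parent id

Corrected query:
SELECT c.id, p.name, c.amount FROM customers p JOIN purchases c ON c.customer_id = p.id

Result:
id | name  | amount 
---+-------+--------
1  | Alice | 605.33 
2  | Bob   | 336.13 
3  | Alice | 323.84 
4  | Alice | 1208.83
5  | Bob   | 693.91 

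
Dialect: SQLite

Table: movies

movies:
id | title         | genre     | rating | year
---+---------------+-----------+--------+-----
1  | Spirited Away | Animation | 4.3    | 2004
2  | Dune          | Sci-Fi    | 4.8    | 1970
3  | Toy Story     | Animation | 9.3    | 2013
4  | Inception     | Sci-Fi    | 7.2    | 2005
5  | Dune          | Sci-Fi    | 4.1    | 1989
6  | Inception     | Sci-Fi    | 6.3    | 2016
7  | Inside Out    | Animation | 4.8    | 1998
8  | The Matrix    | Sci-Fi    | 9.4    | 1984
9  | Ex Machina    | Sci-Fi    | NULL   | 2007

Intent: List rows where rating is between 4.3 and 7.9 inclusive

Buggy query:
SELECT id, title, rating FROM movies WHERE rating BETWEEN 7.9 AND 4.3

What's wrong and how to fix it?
Bug: BETWEEN expects the lower bound first; with 7.9 AND 4.3 the range is empty

Fix: Write BETWEEN 4.3 AND 7.9

Corrected query:
SELECT id, title, rating FROM movies WHERE rating BETWEEN 4.3 AND 7.9

Result:
id | title         | rating
---+---------------+-------
1  | Spirited Away | 4.3   
2  | Dune          | 4.8   
4  | Inception     | 7.2   
6  | Inception     | 6.3   
7  | Inside Out    | 4.8   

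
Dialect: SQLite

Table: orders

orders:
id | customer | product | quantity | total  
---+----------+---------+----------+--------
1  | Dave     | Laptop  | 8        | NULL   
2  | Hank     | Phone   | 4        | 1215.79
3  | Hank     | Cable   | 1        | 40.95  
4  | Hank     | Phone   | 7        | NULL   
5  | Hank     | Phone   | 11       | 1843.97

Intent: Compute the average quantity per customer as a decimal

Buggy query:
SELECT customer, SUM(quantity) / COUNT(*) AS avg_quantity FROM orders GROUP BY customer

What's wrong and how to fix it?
Bug: SUM(quantity) and COUNT(*) are both integers; the division truncates the fractional part

Fix: Multiply by 1.0 (or CAST to REAL) to force floating-point division

Corrected query:
SELECT customer, SUM(quantity) * 1.0 / COUNT(*) AS avg_quantity FROM orders GROUP BY customer

Result:
customer | avg_quantity
---------+-------------
Dave     | 8           
Hank     | 5.75        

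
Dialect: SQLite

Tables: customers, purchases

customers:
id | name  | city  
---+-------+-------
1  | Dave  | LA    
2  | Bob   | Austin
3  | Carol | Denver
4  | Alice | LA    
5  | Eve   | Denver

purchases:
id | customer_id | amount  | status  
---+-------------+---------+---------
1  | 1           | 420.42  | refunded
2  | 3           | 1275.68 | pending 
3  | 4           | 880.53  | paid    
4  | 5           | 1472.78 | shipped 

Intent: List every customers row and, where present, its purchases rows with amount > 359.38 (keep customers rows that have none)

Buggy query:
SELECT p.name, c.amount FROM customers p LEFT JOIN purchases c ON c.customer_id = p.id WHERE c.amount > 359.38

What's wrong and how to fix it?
Bug: A WHERE condition on the right-hand table after LEFT JOIN drops unmatched parents

Fix: Put 'c.amount > 359.38' in the JOIN's ON clause instead of WHERE

Corrected query:
SELECT p.name, c.amount FROM customers p LEFT JOIN purchases c ON c.customer_id = p.id AND c.amount > 359.38

Result:
name  | amount 
------+--------
Dave  | 420.42 
Bob   | NULL   
Carol | 1275.68
Alice | 880.53 
Eve   | 1472.78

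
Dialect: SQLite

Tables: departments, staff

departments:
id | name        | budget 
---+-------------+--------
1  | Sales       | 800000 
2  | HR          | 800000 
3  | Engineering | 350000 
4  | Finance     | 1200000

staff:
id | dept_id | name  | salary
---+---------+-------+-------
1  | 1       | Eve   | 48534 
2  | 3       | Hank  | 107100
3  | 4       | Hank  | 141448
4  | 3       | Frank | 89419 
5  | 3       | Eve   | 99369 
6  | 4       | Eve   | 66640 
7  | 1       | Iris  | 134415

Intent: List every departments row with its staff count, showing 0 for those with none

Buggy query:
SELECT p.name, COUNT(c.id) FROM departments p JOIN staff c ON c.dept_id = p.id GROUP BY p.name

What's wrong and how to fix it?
Bug: An inner join excludes parents with zero children

Fix: Switch to LEFT JOIN to retain unmatched parent rows

Corrected query:
SELECT p.name, COUNT(c.id) FROM departments p LEFT JOIN staff c ON c.dept_id = p.id GROUP BY p.name

Result:
name        | COUNT(c.id)
------------+------------
Engineering | 3          
Finance     | 2          
HR          | 0          
Sales       | 2          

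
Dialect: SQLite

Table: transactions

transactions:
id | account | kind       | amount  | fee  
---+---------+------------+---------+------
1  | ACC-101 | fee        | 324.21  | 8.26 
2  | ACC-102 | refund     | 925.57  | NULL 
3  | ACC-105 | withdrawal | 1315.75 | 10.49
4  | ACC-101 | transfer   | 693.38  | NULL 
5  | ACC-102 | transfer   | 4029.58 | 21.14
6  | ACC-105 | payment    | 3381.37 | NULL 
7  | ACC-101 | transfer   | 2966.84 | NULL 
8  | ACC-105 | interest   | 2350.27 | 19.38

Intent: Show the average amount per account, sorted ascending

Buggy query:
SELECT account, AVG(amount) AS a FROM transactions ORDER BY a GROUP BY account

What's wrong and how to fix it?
Bug: ORDER BY appears before GROUP BY; SQL clause order requires GROUP BY first

Fix: Reorder: SELECT … FROM … GROUP BY … ORDER BY …

Corrected query:
SELECT account, AVG(amount) AS a FROM transactions GROUP BY account ORDER BY a

Result:
account | a          
--------+------------
ACC-101 | 1328.143333
ACC-105 | 2349.13    
ACC-102 | 2477.575   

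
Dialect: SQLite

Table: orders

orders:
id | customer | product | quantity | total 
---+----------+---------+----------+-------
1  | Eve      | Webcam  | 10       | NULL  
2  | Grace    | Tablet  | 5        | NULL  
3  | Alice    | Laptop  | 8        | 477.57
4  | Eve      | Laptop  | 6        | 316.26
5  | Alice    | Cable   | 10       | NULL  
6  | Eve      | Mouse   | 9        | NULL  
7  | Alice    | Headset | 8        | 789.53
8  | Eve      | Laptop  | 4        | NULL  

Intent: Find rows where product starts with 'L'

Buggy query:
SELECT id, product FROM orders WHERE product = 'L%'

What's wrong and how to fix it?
Bug: Wildcards only work with LIKE; '=' treats '%' as a literal character

Fix: Replace '=' with LIKE so 'L%' is treated as a pattern

Corrected query:
SELECT id, product FROM orders WHERE product LIKE 'L%'

Result:
id | product
---+--------
3  | Laptop 
4  | Laptop 
8  | Laptop 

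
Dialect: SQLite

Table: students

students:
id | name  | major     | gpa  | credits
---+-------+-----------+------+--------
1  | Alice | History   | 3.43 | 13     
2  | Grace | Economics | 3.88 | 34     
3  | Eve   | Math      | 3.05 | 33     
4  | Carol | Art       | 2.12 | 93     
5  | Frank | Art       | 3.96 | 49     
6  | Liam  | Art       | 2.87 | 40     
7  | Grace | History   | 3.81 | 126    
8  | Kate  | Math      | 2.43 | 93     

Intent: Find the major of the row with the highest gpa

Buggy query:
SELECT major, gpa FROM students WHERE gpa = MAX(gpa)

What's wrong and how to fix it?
Bug: MAX(gpa) is an aggregate and cannot be used directly in WHERE

Fix: Wrap MAX in a scalar subquery so WHERE compares against a single value

Corrected query:
SELECT major, gpa FROM students WHERE gpa = (SELECT MAX(gpa) FROM students)

Result:
major | gpa 
------+-----
Art   | 3.96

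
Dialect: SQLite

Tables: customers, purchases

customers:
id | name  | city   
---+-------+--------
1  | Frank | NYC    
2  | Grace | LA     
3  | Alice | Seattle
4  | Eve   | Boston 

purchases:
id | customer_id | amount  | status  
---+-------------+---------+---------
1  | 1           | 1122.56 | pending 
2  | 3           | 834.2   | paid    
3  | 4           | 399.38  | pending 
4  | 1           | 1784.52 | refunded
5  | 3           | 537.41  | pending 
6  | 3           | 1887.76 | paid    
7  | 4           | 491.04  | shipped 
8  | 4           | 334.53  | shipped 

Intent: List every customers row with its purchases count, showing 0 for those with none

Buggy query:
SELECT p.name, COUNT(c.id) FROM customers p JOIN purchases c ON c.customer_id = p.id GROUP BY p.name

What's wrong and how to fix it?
Bug: INNER JOIN drops customers rows that have no matching purchases rows

Fix: Use LEFT JOIN so parents without children still appear (COUNT(c.id) gives 0)

Corrected query:
SELECT p.name, COUNT(c.id) FROM customers p LEFT JOIN purchases c ON c.customer_id = p.id GROUP BY p.name

Result:
name  | COUNT(c.id)
------+------------
Alice | 3          
Eve   | 3          
Frank | 2          
Grace | 0          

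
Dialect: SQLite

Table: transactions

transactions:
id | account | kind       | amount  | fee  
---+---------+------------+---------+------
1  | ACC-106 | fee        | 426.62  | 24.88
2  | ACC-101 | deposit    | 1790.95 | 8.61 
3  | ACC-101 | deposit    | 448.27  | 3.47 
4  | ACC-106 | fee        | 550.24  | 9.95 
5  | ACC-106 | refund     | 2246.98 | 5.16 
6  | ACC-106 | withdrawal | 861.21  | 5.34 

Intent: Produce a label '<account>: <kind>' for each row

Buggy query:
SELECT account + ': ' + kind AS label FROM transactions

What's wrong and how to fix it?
Bug: '+' is numeric addition; on text columns SQLite converts them to 0 instead of concatenating

Fix: Replace + with || to concatenate text

Corrected query:
SELECT account || ': ' || kind AS label FROM transactions

Result:
label              
-------------------
ACC-106: fee       
ACC-101: deposit   
ACC-101: deposit   
ACC-106: fee       
ACC-106: refund    
ACC-106: withdrawal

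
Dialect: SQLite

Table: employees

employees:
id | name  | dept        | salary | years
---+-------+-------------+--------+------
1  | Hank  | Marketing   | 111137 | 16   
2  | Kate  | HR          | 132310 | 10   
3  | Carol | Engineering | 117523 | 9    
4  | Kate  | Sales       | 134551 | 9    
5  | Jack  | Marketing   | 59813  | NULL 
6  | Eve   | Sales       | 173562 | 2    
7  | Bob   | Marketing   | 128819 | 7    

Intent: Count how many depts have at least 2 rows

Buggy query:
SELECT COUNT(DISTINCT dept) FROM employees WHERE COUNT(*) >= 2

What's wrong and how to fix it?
Bug: COUNT(*) cannot appear in WHERE; the per-group count doesn't exist yet

Fix: Group first with HAVING COUNT(*) >= 2, then COUNT the resulting groups

Corrected query:
SELECT COUNT(*) FROM (SELECT dept FROM employees GROUP BY dept HAVING COUNT(*) >= 2)

Result:
COUNT(*)
--------
2       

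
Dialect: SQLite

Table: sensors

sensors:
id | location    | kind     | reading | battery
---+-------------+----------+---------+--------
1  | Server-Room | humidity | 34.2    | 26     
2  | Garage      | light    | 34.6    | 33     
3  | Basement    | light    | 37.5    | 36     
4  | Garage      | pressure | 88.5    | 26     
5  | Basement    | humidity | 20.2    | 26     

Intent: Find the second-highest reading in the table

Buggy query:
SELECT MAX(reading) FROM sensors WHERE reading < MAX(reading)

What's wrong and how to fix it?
Bug: MAX(reading) on the right of the comparison is an aggregate-in-WHERE error

Fix: Compute the overall MAX in a subquery, then take MAX of rows below it

Corrected query:
SELECT MAX(reading) FROM sensors WHERE reading < (SELECT MAX(reading) FROM sensors)

Result:
MAX(reading)
------------
37.5        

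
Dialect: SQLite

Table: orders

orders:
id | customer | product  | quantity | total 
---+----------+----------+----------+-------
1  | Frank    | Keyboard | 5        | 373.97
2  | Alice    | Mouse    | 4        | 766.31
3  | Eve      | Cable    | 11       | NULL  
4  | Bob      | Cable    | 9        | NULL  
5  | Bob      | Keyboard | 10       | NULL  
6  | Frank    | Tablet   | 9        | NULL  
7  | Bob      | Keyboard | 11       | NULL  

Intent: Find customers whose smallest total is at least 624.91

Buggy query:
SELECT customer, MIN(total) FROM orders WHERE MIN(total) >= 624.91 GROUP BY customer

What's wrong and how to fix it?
Bug: Aggregates like MIN are computed per group after WHERE runs

Fix: Use HAVING for the per-group MIN condition

Corrected query:
SELECT customer, MIN(total) FROM orders GROUP BY customer HAVING MIN(total) >= 624.91

Result:
customer | MIN(total)
---------+-----------
Alice    | 766.31    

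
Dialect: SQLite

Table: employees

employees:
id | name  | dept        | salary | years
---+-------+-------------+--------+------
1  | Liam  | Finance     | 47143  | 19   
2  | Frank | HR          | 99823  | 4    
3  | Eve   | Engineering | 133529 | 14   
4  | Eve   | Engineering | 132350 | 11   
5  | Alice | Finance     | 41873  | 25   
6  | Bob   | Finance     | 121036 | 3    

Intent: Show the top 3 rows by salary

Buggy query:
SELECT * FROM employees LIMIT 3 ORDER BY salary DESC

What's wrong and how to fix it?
Bug: ORDER BY cannot follow LIMIT; LIMIT is the final clause

Fix: Sort with ORDER BY, then apply LIMIT

Corrected query:
SELECT * FROM employees ORDER BY salary DESC LIMIT 3

Result:
id | name | dept        | salary | years
---+------+-------------+--------+------
3  | Eve  | Engineering | 133529 | 14   
4  | Eve  | Engineering | 132350 | 11   
6  | Bob  | Finance     | 121036 | 3    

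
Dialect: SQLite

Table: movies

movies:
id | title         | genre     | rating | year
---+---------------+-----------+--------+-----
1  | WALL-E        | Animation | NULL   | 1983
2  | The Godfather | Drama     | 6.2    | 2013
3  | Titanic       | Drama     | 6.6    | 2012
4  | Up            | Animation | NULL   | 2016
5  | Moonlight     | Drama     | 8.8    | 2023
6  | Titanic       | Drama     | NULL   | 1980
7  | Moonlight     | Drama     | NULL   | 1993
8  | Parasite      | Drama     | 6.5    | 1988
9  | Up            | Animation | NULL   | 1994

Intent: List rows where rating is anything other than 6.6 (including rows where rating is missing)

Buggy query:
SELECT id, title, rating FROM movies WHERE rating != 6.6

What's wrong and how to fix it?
Bug: 'rating != 6.6' is unknown when rating is NULL, so NULL rows are silently excluded

Fix: Add an explicit OR rating IS NULL to include the missing-value rows

Corrected query:
SELECT id, title, rating FROM movies WHERE rating != 6.6 OR rating IS NULL

Result:
id | title         | rating
---+---------------+-------
1  | WALL-E        | NULL  
2  | The Godfather | 6.2   
4  | Up            | NULL  
5  | Moonlight     | 8.8   
6  | Titanic       | NULL  
7  | Moonlight     | NULL  
8  | Parasite      | 6.5   
9  | Up            | NULL  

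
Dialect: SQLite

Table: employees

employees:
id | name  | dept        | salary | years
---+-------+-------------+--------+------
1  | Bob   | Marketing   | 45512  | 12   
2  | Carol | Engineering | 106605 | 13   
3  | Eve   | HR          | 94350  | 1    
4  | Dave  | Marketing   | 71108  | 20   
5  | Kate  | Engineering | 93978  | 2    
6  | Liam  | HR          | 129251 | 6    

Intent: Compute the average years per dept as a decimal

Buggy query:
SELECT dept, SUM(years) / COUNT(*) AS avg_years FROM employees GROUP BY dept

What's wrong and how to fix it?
Bug: Both operands are integers, so '/' performs integer division and truncates

Fix: Multiply by 1.0 (or CAST to REAL) to force floating-point division

Corrected query:
SELECT dept, SUM(years) * 1.0 / COUNT(*) AS avg_years FROM employees GROUP BY dept

Result:
dept        | avg_years
------------+----------
Engineering | 7.5      
HR          | 3.5      
Marketing   | 16       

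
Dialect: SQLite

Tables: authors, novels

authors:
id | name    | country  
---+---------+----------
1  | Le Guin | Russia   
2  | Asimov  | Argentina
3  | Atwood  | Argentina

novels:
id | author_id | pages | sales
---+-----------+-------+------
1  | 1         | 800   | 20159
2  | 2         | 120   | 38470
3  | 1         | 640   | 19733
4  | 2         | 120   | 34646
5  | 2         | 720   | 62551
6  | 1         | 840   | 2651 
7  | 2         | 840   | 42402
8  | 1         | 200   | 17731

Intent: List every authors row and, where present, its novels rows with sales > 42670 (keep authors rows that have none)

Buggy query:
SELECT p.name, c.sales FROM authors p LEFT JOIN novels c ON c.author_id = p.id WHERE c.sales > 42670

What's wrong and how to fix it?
Bug: Filtering c.sales in WHERE discards the NULL rows produced by LEFT JOIN, turning it into an inner join

Fix: Move the right-table condition into the ON clause so unmatched parents are kept

Corrected query:
SELECT p.name, c.sales FROM authors p LEFT JOIN novels c ON c.author_id = p.id AND c.sales > 42670

Result:
name    | sales
--------+------
Le Guin | NULL 
Asimov  | 62551
Atwood  | NULL 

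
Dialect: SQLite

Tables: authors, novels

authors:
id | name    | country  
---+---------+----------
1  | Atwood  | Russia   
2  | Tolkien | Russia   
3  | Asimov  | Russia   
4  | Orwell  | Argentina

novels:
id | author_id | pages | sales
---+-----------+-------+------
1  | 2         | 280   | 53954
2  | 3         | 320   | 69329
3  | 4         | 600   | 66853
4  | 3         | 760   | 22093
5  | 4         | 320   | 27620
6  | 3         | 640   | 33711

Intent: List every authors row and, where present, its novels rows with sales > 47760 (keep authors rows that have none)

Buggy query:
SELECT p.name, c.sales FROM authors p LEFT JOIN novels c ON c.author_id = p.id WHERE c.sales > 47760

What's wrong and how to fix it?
Bug: Filtering c.sales in WHERE discards the NULL rows produced by LEFT JOIN, turning it into an inner join

Fix: Move the right-table condition into the ON clause so unmatched parents are kept

Corrected query:
SELECT p.name, c.sales FROM authors p LEFT JOIN novels c ON c.author_id = p.id AND c.sales > 47760

Result:
name    | sales
--------+------
Atwood  | NULL 
Tolkien | 53954
Asimov  | 69329
Orwell  | 66853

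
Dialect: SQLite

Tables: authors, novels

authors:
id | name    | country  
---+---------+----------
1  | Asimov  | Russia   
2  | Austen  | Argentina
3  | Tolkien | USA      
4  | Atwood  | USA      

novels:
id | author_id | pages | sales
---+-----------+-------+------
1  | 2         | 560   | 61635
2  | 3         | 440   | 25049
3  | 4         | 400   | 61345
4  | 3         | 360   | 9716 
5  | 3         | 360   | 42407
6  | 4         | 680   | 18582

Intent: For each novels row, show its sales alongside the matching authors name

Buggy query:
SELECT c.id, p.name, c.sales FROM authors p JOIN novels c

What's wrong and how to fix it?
Bug: JOIN with no ON clause produces a cartesian product; every novels row pairs with every authors row

Fix: Add ON c.author_id = p.id to the JOIN

Corrected query:
SELECT c.id, p.name, c.sales FROM authors p JOIN novels c ON c.author_id = p.id

Result:
id | name    | sales
---+---------+------
1  | Austen  | 61635
2  | Tolkien | 25049
3  | Atwood  | 61345
4  | Tolkien | 9716 
5  | Tolkien | 42407
6  | Atwood  | 18582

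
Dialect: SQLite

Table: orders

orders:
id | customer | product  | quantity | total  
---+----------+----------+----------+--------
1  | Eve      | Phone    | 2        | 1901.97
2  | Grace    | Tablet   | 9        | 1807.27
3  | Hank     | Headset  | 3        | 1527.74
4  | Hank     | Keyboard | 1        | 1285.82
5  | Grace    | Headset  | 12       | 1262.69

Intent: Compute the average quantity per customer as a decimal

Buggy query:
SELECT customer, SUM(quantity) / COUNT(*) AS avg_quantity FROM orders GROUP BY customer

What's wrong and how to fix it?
Bug: SUM(quantity) and COUNT(*) are both integers; the division truncates the fractional part

Fix: Cast one side to REAL so the division keeps the fractional part

Corrected query:
SELECT customer, SUM(quantity) * 1.0 / COUNT(*) AS avg_quantity FROM orders GROUP BY customer

Result:
customer | avg_quantity
---------+-------------
Eve      | 2           
Grace    | 10.5        
Hank     | 2           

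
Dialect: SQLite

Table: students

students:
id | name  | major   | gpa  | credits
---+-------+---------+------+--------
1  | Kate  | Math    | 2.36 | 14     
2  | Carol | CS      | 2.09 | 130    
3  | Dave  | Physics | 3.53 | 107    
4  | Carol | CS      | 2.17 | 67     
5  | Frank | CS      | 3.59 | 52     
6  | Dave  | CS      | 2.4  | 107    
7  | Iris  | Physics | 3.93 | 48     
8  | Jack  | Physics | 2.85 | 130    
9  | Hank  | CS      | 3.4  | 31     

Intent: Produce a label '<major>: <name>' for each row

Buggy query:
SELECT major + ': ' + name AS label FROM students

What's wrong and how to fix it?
Bug: SQLite uses || for string concatenation; + coerces text to numbers (yielding 0)

Fix: Replace + with || to concatenate text

Corrected query:
SELECT major || ': ' || name AS label FROM students

Result:
label        
-------------
Math: Kate   
CS: Carol    
Physics: Dave
CS: Carol    
CS: Frank    
CS: Dave     
Physics: Iris
Physics: Jack
CS: Hank     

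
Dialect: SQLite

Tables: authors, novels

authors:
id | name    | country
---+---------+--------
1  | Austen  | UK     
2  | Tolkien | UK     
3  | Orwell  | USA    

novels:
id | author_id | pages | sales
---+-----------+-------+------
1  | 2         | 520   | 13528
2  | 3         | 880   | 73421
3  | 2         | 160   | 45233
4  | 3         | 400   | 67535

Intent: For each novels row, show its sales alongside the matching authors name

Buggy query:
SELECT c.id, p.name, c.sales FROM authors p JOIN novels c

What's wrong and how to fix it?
Bug: Missing join condition: each novels row is matched to all authors rows instead of just its own

Fix: Add ON c.author_id = p.id to the JOIN

Corrected query:
SELECT c.id, p.name, c.sales FROM authors p JOIN novels c ON c.author_id = p.id

Result:
id | name    | sales
---+---------+------
1  | Tolkien | 13528
2  | Orwell  | 73421
3  | Tolkien | 45233
4  | Orwell  | 67535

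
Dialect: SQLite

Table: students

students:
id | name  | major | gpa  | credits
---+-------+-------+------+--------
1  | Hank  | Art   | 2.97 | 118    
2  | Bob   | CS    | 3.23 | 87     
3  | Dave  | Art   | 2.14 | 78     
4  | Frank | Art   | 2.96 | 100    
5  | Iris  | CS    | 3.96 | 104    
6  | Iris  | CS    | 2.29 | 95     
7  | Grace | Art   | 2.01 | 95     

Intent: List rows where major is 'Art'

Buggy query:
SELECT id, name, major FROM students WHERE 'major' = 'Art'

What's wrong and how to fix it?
Bug: 'major' in single quotes is a string literal, not the column; the comparison is literal-vs-literal and never true

Fix: Remove the quotes around the column name (or use double quotes for an identifier)

Corrected query:
SELECT id, name, major FROM students WHERE major = 'Art'

Result:
id | name  | major
---+-------+------
1  | Hank  | Art  
3  | Dave  | Art  
4  | Frank | Art  
7  | Grace | Art  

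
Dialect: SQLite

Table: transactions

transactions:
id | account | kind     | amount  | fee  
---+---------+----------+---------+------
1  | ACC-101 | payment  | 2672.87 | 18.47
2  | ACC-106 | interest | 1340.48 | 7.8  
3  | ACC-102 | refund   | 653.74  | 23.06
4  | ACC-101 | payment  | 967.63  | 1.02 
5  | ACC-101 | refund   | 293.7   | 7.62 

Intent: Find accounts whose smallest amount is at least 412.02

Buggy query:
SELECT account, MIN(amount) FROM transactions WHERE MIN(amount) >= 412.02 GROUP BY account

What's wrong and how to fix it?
Bug: Aggregates like MIN are computed per group after WHERE runs

Fix: Replace WHERE with HAVING after the GROUP BY

Corrected query:
SELECT account, MIN(amount) FROM transactions GROUP BY account HAVING MIN(amount) >= 412.02

Result:
account | MIN(amount)
--------+------------
ACC-102 | 653.74     
ACC-106 | 1340.48    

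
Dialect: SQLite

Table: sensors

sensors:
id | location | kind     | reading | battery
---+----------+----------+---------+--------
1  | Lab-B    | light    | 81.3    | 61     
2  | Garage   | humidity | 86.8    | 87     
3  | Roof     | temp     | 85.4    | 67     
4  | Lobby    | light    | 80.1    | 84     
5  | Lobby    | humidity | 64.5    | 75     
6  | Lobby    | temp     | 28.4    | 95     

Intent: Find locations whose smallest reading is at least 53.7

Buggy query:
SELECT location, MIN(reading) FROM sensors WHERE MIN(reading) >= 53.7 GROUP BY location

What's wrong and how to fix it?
Bug: Aggregates like MIN are computed per group after WHERE runs

Fix: Replace WHERE with HAVING after the GROUP BY

Corrected query:
SELECT location, MIN(reading) FROM sensors GROUP BY location HAVING MIN(reading) >= 53.7

Result:
location | MIN(reading)
---------+-------------
Garage   | 86.8        
Lab-B    | 81.3        
Roof     | 85.4        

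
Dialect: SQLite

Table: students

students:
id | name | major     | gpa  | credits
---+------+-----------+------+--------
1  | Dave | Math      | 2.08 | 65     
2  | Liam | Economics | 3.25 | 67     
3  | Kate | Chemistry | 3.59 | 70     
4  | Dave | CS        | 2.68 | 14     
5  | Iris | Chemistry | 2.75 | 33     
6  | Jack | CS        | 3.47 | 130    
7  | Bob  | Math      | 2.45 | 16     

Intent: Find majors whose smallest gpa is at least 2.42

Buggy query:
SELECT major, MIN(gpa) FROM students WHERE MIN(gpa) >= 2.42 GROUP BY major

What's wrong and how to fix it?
Bug: MIN() in WHERE is a misuse of aggregate

Fix: Replace WHERE with HAVING after the GROUP BY

Corrected query:
SELECT major, MIN(gpa) FROM students GROUP BY major HAVING MIN(gpa) >= 2.42

Result:
major     | MIN(gpa)
----------+---------
CS        | 2.68    
Chemistry | 2.75    
Economics | 3.25    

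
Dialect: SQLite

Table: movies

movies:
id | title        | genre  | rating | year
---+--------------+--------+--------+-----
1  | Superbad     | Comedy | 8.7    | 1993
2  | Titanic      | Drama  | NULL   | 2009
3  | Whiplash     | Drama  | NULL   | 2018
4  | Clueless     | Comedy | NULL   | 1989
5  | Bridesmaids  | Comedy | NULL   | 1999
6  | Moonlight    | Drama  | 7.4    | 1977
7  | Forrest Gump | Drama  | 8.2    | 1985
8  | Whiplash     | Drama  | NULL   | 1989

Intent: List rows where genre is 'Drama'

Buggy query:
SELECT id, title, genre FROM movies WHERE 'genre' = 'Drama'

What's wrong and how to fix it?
Bug: Single quotes denote string literals in SQL; the column name is being compared as a constant string

Fix: Reference the column as genre without single quotes

Corrected query:
SELECT id, title, genre FROM movies WHERE genre = 'Drama'

Result:
id | title        | genre
---+--------------+------
2  | Titanic      | Drama
3  | Whiplash     | Drama
6  | Moonlight    | Drama
7  | Forrest Gump | Drama
8  | Whiplash     | Drama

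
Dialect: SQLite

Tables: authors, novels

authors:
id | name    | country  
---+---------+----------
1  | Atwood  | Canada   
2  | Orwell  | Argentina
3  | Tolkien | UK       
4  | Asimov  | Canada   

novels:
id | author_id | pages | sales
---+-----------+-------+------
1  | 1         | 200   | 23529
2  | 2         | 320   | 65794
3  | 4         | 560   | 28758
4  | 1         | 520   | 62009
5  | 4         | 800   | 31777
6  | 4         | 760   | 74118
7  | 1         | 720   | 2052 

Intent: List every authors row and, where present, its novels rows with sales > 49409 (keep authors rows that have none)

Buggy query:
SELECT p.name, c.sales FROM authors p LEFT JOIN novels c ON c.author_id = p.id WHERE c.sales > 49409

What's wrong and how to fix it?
Bug: A WHERE condition on the right-hand table after LEFT JOIN drops unmatched parents

Fix: Move the right-table condition into the ON clause so unmatched parents are kept

Corrected query:
SELECT p.name, c.sales FROM authors p LEFT JOIN novels c ON c.author_id = p.id AND c.sales > 49409

Result:
name    | sales
--------+------
Atwood  | 62009
Orwell  | 65794
Tolkien | NULL 
Asimov  | 74118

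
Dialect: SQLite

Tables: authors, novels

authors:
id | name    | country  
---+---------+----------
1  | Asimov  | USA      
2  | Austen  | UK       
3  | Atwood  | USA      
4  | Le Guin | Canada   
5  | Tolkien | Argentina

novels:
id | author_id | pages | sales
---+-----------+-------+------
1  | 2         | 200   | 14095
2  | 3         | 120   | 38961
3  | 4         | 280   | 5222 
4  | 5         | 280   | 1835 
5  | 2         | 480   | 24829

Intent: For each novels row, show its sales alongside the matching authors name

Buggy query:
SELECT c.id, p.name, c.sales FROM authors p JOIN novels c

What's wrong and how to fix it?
Bug: Missing join condition: each novels row is matched to all authors rows instead of just its own

Fix: Specify the join condition linking the foreign key to the parent id

Corrected query:
SELECT c.id, p.name, c.sales FROM authors p JOIN novels c ON c.author_id = p.id

Result:
id | name    | sales
---+---------+------
1  | Austen  | 14095
2  | Atwood  | 38961
3  | Le Guin | 5222 
4  | Tolkien | 1835 
5  | Austen  | 24829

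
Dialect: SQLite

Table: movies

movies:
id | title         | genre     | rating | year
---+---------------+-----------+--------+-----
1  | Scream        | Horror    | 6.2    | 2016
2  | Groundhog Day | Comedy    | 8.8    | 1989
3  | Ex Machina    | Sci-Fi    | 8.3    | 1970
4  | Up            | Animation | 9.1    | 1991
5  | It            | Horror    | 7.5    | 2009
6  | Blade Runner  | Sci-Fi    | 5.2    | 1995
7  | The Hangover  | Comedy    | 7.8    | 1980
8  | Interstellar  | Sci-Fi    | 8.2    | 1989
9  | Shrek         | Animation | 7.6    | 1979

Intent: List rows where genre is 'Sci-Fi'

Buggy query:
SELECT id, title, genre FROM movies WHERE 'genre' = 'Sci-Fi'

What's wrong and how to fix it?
Bug: 'genre' in single quotes is a string literal, not the column; the comparison is literal-vs-literal and never true

Fix: Remove the quotes around the column name (or use double quotes for an identifier)

Corrected query:
SELECT id, title, genre FROM movies WHERE genre = 'Sci-Fi'

Result:
id | title        | genre 
---+--------------+-------
3  | Ex Machina   | Sci-Fi
6  | Blade Runner | Sci-Fi
8  | Interstellar | Sci-Fi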